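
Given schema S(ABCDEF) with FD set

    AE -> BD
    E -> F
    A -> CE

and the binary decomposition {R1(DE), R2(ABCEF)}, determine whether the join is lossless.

No

Common attributes: R1 ∩ R2 = {E}.
Closure of {E}: E → F applies, adding F. So (E)⁺ = {EF}.
The closure contains neither all of R1 = {DE} nor all of R2 = {ABCEF}, so the common attributes are not a superkey of either fragment. The join is lossy.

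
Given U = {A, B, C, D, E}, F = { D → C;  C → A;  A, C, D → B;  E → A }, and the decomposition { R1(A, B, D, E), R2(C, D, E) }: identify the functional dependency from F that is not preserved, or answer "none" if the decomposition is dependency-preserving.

C → A

Check C → A: no single fragment contains all of {A, C}, and the restricted closure of {C} across the fragments never reaches {A}.
D → C is preserved.
A, C, D → B is preserved.
E → A is preserved.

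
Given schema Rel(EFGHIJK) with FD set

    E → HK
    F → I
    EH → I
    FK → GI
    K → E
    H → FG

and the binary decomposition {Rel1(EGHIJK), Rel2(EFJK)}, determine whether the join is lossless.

Common attributes: Rel1 ∩ Rel2 = {EJK}.
Closure of {EJK}: E → HK applies, adding H; EH → I applies, adding I; H → FG applies, adding FG. So (EJK)⁺ = {EFGHIJK}.
This closure contains every attribute of Rel1, so Rel1 ∩ Rel2 → Rel1. The join is lossless.

Yes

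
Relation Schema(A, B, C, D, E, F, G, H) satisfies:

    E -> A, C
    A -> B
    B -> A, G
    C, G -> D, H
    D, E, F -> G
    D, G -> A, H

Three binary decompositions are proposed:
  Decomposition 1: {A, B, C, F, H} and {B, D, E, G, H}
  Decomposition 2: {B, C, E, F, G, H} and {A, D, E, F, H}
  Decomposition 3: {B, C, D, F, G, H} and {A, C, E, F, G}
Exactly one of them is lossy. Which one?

Decomposition 1

Decomposition 1: common = {B, H}, closure = {A, B, G, H} → lossy.
Decomposition 2: common = {E, F, H}, closure = {A, B, C, D, E, F, G, H} → lossless.
Decomposition 3: common = {C, F, G}, closure = {A, B, C, D, F, G, H} → lossless.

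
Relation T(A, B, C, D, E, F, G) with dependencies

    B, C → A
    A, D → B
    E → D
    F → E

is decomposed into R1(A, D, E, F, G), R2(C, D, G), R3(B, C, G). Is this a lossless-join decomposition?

No

Chase test. Columns are A, B, C, D, E, F, G; row i has aⱼ where attribute j ∈ Ri, else bᵢⱼ.
Initial tableau (one row per fragment):
  row 1: a1 b12 b13 a4 a5 a6 a7
  row 2: b21 b22 a3 a4 b25 b26 a7
  row 3: b31 a2 a3 b34 b35 b36 a7
No row becomes fully distinguished — the join is lossy.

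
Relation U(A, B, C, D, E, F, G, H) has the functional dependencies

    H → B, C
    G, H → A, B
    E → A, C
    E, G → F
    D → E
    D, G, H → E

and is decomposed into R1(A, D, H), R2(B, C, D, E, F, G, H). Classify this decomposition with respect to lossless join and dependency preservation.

Lossless test: (D, H)⁺ = {A, B, C, D, E, H}, which contains all of one fragment — lossless.
Dependency preservation: the restricted closure of {G, H} across the fragments never reaches {A, B}, so G, H → A, B cannot be enforced without a join — not preserved.

lossless but not dependency-preserving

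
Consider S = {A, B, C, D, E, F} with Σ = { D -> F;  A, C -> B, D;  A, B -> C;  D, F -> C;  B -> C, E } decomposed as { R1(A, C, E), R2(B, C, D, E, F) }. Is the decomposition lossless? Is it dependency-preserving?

lossy and not dependency-preserving

Lossless test: (C, E)⁺ = {C, E}, which is a superkey of neither fragment — lossy.
Dependency preservation: the restricted closure of {A, C} across the fragments never reaches {B, D}, so A, C → B, D cannot be enforced without a join — not preserved.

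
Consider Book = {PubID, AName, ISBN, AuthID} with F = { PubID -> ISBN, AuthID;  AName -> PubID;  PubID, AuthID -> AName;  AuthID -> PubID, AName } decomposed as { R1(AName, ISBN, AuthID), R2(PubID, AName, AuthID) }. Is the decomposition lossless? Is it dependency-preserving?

lossless and dependency-preserving

Lossless test: (AName, AuthID)⁺ = {PubID, AName, ISBN, AuthID}, which contains all of one fragment — lossless.
Dependency preservation: PubID → ISBN, AuthID is not contained in any single fragment, but the restricted closure of its left-hand side across the fragments still reaches the right-hand side; the remaining FDs each lie inside some fragment. All dependencies are preserved.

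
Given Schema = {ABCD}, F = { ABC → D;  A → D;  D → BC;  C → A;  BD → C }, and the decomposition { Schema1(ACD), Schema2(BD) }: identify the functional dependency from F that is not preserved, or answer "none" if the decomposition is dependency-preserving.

none

ABC → D: restricted closure across fragments reaches D.
A → D lies within Schema1.
D → BC: restricted closure across fragments reaches BC.
C → A lies within Schema1.
BD → C: restricted closure across fragments reaches C.
Every dependency is enforceable on the fragments, so the decomposition is dependency-preserving.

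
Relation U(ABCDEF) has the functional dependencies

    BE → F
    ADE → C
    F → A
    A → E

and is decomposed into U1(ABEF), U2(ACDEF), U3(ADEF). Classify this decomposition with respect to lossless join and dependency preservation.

Lossless test (chase): Rows 2 and 3 agree on ADE; apply ADE→C and equate their C entries. No row becomes fully distinguished — the join is lossy.
Dependency preservation: every FD's attributes lie within a single fragment, so each can be enforced locally — preserved.

lossy but dependency-preserving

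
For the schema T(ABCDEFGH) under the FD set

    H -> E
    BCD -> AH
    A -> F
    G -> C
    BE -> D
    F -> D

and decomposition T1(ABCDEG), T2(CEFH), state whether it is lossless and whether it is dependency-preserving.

Lossless test: (CE)⁺ = {CE}, which is a superkey of neither fragment — lossy.
Dependency preservation: the restricted closure of {BCD} across the fragments never reaches {AH}, so BCD → AH cannot be enforced without a join — not preserved.

lossy and not dependency-preserving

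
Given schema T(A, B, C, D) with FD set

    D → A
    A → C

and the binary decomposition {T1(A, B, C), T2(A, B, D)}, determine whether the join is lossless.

Yes

Common attributes: T1 ∩ T2 = {A, B}.
Closure of {A, B}: A → C applies, adding C. So (A, B)⁺ = {A, B, C}.
This closure contains every attribute of T1, so T1 ∩ T2 → T1. The join is lossless.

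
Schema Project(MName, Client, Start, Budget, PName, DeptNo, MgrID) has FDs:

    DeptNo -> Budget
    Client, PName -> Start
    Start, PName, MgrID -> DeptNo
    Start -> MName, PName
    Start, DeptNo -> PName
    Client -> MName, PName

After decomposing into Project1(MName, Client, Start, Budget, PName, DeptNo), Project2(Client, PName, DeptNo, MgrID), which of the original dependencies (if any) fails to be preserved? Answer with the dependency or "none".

Check Start, PName, MgrID → DeptNo: no single fragment contains all of {Start, PName, DeptNo, MgrID}, and the restricted closure of {Start, PName, MgrID} across the fragments never reaches {DeptNo}.
DeptNo → Budget is preserved.
Client, PName → Start is preserved.
Start → MName, PName is preserved.
Start, DeptNo → PName is preserved.
Client → MName, PName is preserved.

Start, PName, MgrID -> DeptNo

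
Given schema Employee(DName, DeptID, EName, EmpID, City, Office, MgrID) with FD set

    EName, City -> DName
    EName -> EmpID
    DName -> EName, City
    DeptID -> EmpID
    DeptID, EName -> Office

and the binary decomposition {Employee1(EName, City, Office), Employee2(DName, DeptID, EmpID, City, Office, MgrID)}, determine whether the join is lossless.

Common attributes: Employee1 ∩ Employee2 = {City, Office}.
No dependency enlarges {City, Office}, so (City, Office)⁺ = {City, Office}.
The closure contains neither all of Employee1 = {EName, City, Office} nor all of Employee2 = {DName, DeptID, EmpID, City, Office, MgrID}, so the common attributes are not a superkey of either fragment. The join is lossy.

No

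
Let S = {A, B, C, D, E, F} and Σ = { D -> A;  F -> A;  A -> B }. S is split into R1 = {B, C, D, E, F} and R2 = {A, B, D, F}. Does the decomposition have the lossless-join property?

Common attributes: R1 ∩ R2 = {B, D, F}.
Closure of {B, D, F}: D → A applies, adding A. So (B, D, F)⁺ = {A, B, D, F}.
This closure contains every attribute of R2, so R1 ∩ R2 → R2. The join is lossless.

Yes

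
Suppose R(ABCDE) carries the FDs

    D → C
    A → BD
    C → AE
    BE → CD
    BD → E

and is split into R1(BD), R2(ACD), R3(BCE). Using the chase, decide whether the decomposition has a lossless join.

Chase test. Columns are ABCDE; row i has aⱼ where attribute j ∈ Ri, else bᵢⱼ.
Initial tableau (one row per fragment):
  row 1: b11 a2 b13 a4 b15
  row 2: a1 b22 a3 a4 b25
  row 3: b31 a2 a3 b34 a5
Rows 1 and 2 agree on D; apply D→C and equate their C entries.
Rows 1 and 2 agree on C; apply C→AE and equate their AE entries.
Rows 1 and 3 agree on C; apply C→AE and equate their AE entries.
Rows 1 and 3 agree on BE; apply BE→CD and equate their CD entries.
Rows 1 and 2 agree on A; apply A→BD and equate their BD entries.
Row 1 is now all distinguished symbols — the join is lossless.

Yes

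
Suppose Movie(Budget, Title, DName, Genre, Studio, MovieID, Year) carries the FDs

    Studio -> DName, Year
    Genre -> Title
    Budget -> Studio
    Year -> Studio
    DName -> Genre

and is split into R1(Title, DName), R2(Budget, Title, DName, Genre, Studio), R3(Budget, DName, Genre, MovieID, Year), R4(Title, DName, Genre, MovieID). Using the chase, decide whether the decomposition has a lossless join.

Yes

Chase test. Columns are Budget, Title, DName, Genre, Studio, MovieID, Year; row i has aⱼ where attribute j ∈ Ri, else bᵢⱼ.
Initial tableau (one row per fragment):
  row 1: b11 a2 a3 b14 b15 b16 b17
  row 2: a1 a2 a3 a4 a5 b26 b27
  row 3: a1 b32 a3 a4 b35 a6 a7
  row 4: b41 a2 a3 a4 b45 a6 b47
Rows 2 and 3 agree on Genre; apply Genre→Title and equate their Title entries.
Rows 2 and 3 agree on Budget; apply Budget→Studio and equate their Studio entries.
Rows 1 and 2 agree on DName; apply DName→Genre and equate their Genre entries.
Rows 2 and 3 agree on Studio; apply Studio→DName, Year and equate their DName, Year entries.
Row 3 is now all distinguished symbols — the join is lossless.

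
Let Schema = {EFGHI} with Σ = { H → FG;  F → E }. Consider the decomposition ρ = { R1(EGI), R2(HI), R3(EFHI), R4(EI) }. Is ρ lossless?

Chase test. Columns are EFGHI; row i has aⱼ where attribute j ∈ Ri, else bᵢⱼ.
Initial tableau (one row per fragment):
  row 1: a1 b12 a3 b14 a5
  row 2: b21 b22 b23 a4 a5
  row 3: a1 a2 b33 a4 a5
  row 4: a1 b42 b43 b44 a5
Rows 2 and 3 agree on H; apply H→FG and equate their FG entries.
Rows 2 and 3 agree on F; apply F→E and equate their E entries.
No row becomes fully distinguished — the join is lossy.

No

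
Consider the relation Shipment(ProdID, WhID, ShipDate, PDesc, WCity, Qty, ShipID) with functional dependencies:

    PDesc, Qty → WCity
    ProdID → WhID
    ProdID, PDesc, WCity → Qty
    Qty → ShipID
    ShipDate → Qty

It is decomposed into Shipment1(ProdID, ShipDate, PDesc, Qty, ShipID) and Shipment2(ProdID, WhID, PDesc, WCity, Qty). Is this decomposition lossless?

Common attributes: Shipment1 ∩ Shipment2 = {ProdID, PDesc, Qty}.
Closure of {ProdID, PDesc, Qty}: PDesc, Qty → WCity applies, adding WCity; ProdID → WhID applies, adding WhID; Qty → ShipID applies, adding ShipID. So (ProdID, PDesc, Qty)⁺ = {ProdID, WhID, PDesc, WCity, Qty, ShipID}.
This closure contains every attribute of Shipment2, so Shipment1 ∩ Shipment2 → Shipment2. The join is lossless.

Yes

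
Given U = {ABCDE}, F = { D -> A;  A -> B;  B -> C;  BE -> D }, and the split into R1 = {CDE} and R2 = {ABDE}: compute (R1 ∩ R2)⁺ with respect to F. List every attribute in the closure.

ABCDE

R1 ∩ R2 = {DE}.
D → A applies, adding A
A → B applies, adding B
B → C applies, adding C
Closure: {ABCDE}.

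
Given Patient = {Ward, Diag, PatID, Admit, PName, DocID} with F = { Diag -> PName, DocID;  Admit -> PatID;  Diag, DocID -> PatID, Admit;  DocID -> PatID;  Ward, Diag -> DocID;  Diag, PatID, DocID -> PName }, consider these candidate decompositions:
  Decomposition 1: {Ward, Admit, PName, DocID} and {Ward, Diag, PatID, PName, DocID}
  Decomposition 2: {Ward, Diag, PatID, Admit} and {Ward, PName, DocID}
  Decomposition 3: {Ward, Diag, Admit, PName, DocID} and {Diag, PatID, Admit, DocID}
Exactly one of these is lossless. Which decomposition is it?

Decomposition 3

Decomposition 1: common = {Ward, PName, DocID}, closure = {Ward, PatID, PName, DocID} → lossy.
Decomposition 2: common = {Ward}, closure = {Ward} → lossy.
Decomposition 3: common = {Diag, Admit, DocID}, closure = {Diag, PatID, Admit, PName, DocID} → lossless.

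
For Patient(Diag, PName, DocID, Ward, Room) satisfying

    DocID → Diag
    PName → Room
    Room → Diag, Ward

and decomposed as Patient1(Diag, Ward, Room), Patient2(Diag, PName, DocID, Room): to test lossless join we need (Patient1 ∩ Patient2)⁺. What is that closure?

Patient1 ∩ Patient2 = {Diag, Room}.
Room → Diag, Ward applies, adding Ward
Closure: {Diag, Ward, Room}.

Diag, Ward, Room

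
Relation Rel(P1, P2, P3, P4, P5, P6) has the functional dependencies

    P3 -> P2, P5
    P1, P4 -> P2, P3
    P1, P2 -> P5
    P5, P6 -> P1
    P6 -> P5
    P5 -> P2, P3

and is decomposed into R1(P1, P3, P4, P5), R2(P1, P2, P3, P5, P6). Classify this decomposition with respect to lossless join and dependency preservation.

lossy but dependency-preserving

Lossless test: (P1, P3, P5)⁺ = {P1, P2, P3, P5}, which is a superkey of neither fragment — lossy.
Dependency preservation: P1, P4 → P2, P3 is not contained in any single fragment, but the restricted closure of its left-hand side across the fragments still reaches the right-hand side; the remaining FDs each lie inside some fragment. All dependencies are preserved.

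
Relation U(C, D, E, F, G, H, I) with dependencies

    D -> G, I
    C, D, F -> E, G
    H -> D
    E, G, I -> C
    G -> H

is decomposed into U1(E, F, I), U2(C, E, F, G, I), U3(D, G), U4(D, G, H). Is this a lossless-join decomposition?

Chase test. Columns are C, D, E, F, G, H, I; row i has aⱼ where attribute j ∈ Ui, else bᵢⱼ.
Initial tableau (one row per fragment):
  row 1: b11 b12 a3 a4 b15 b16 a7
  row 2: a1 b22 a3 a4 a5 b26 a7
  row 3: b31 a2 b33 b34 a5 b36 b37
  row 4: b41 a2 b43 b44 a5 a6 b47
Rows 3 and 4 agree on D; apply D→G, I and equate their G, I entries.
Rows 2 and 3 agree on G; apply G→H and equate their H entries.
Rows 2 and 4 agree on G; apply G→H and equate their H entries.
Rows 2 and 3 agree on H; apply H→D and equate their D entries.
Rows 2 and 3 agree on D; apply D→G, I and equate their G, I entries.
Row 2 is now all distinguished symbols — the join is lossless.

Yes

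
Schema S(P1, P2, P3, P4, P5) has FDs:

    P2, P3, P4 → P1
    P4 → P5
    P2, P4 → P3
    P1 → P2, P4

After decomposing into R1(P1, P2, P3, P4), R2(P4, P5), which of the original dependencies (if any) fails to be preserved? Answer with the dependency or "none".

none

P2, P3, P4 → P1 lies within R1.
P4 → P5 lies within R2.
P2, P4 → P3 lies within R1.
P1 → P2, P4 lies within R1.
Every dependency is enforceable on the fragments, so the decomposition is dependency-preserving.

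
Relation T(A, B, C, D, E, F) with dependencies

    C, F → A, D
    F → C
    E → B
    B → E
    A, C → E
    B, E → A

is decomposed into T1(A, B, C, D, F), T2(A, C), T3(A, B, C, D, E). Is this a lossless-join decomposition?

Yes

Chase test. Columns are A, B, C, D, E, F; row i has aⱼ where attribute j ∈ Ti, else bᵢⱼ.
Initial tableau (one row per fragment):
  row 1: a1 a2 a3 a4 b15 a6
  row 2: a1 b22 a3 b24 b25 b26
  row 3: a1 a2 a3 a4 a5 b36
Rows 1 and 3 agree on B; apply B→E and equate their E entries.
Rows 1 and 2 agree on A, C; apply A, C→E and equate their E entries.
Rows 1 and 2 agree on E; apply E→B and equate their B entries.
Row 1 is now all distinguished symbols — the join is lossless.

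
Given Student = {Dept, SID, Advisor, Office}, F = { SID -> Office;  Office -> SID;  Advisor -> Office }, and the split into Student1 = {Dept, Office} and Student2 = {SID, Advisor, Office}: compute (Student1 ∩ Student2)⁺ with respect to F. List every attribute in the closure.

Student1 ∩ Student2 = {Office}.
Office → SID applies, adding SID
Closure: {SID, Office}.

SID, Office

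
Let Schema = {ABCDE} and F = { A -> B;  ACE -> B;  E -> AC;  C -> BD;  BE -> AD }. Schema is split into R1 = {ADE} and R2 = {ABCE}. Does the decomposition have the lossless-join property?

Yes

Common attributes: R1 ∩ R2 = {AE}.
Closure of {AE}: A → B applies, adding B; E → AC applies, adding C; C → BD applies, adding D. So (AE)⁺ = {ABCDE}.
This closure contains every attribute of R1, so R1 ∩ R2 → R1. The join is lossless.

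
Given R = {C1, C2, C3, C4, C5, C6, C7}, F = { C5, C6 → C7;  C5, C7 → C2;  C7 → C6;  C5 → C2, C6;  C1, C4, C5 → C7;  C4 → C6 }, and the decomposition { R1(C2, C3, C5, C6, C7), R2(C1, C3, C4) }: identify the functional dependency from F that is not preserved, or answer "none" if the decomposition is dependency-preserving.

Check C4 → C6: no single fragment contains all of {C4, C6}, and the restricted closure of {C4} across the fragments never reaches {C6}.
C5, C6 → C7 is preserved.
C5, C7 → C2 is preserved.
C7 → C6 is preserved.
C5 → C2, C6 is preserved.
C1, C4, C5 → C7 is preserved.

C4 → C6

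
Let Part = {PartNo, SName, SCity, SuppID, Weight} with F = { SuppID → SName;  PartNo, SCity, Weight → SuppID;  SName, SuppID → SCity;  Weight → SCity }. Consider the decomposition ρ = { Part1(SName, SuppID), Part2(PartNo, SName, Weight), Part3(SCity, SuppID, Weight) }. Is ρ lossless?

No

Chase test. Columns are PartNo, SName, SCity, SuppID, Weight; row i has aⱼ where attribute j ∈ Parti, else bᵢⱼ.
Initial tableau (one row per fragment):
  row 1: b11 a2 b13 a4 b15
  row 2: a1 a2 b23 b24 a5
  row 3: b31 b32 a3 a4 a5
Rows 1 and 3 agree on SuppID; apply SuppID→SName and equate their SName entries.
Rows 1 and 3 agree on SName, SuppID; apply SName, SuppID→SCity and equate their SCity entries.
Rows 2 and 3 agree on Weight; apply Weight→SCity and equate their SCity entries.
No row becomes fully distinguished — the join is lossy.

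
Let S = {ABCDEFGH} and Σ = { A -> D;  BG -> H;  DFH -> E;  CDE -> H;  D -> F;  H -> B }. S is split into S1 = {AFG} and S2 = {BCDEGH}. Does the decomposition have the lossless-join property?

Common attributes: S1 ∩ S2 = {G}.
No dependency enlarges {G}, so (G)⁺ = {G}.
The closure contains neither all of S1 = {AFG} nor all of S2 = {BCDEGH}, so the common attributes are not a superkey of either fragment. The join is lossy.

No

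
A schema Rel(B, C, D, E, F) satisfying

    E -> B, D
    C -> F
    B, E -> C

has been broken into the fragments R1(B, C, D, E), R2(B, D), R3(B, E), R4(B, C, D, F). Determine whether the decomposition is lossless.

Chase test. Columns are B, C, D, E, F; row i has aⱼ where attribute j ∈ Ri, else bᵢⱼ.
Initial tableau (one row per fragment):
  row 1: a1 a2 a3 a4 b15
  row 2: a1 b22 a3 b24 b25
  row 3: a1 b32 b33 a4 b35
  row 4: a1 a2 a3 b44 a5
Rows 1 and 3 agree on E; apply E→B, D and equate their B, D entries.
Rows 1 and 4 agree on C; apply C→F and equate their F entries.
Rows 1 and 3 agree on B, E; apply B, E→C and equate their C entries.
Rows 1 and 3 agree on C; apply C→F and equate their F entries.
Row 1 is now all distinguished symbols — the join is lossless.

Yes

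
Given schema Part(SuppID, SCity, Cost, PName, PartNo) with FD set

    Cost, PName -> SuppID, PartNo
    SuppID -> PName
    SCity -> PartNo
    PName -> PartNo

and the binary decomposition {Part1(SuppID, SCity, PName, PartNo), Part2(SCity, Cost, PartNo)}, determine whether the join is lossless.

No

Common attributes: Part1 ∩ Part2 = {SCity, PartNo}.
No dependency enlarges {SCity, PartNo}, so (SCity, PartNo)⁺ = {SCity, PartNo}.
The closure contains neither all of Part1 = {SuppID, SCity, PName, PartNo} nor all of Part2 = {SCity, Cost, PartNo}, so the common attributes are not a superkey of either fragment. The join is lossy.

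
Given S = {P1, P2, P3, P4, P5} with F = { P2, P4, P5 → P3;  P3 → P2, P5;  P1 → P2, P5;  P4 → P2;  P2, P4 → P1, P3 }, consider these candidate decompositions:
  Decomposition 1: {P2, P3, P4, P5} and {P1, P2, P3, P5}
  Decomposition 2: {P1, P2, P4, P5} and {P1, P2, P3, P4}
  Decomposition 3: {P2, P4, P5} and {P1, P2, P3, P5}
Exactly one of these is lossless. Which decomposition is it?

Decomposition 2

Decomposition 1: common = {P2, P3, P5}, closure = {P2, P3, P5} → lossy.
Decomposition 2: common = {P1, P2, P4}, closure = {P1, P2, P3, P4, P5} → lossless.
Decomposition 3: common = {P2, P5}, closure = {P2, P5} → lossy.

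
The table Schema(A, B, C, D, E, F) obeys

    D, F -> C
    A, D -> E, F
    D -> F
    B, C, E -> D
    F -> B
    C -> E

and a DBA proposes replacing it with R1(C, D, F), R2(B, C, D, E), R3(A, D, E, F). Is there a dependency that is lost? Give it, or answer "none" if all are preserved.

Check F → B: no single fragment contains all of {B, F}, and the restricted closure of {F} across the fragments never reaches {B}.
D, F → C is preserved.
A, D → E, F is preserved.
D → F is preserved.
B, C, E → D is preserved.
C → E is preserved.

F -> B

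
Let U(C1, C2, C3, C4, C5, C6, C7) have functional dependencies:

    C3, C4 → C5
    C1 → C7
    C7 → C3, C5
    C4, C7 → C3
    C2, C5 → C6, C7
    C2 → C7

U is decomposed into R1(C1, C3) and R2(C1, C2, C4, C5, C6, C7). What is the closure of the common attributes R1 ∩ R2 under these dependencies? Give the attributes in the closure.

R1 ∩ R2 = {C1}.
C1 → C7 applies, adding C7
C7 → C3, C5 applies, adding C3, C5
Closure: {C1, C3, C5, C7}.

C1, C3, C5, C7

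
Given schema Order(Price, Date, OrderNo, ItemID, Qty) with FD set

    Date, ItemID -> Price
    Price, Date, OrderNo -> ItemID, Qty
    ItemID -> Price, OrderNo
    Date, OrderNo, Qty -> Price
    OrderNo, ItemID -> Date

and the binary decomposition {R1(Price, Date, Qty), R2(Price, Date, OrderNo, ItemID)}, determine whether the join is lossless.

No

Common attributes: R1 ∩ R2 = {Price, Date}.
No dependency enlarges {Price, Date}, so (Price, Date)⁺ = {Price, Date}.
The closure contains neither all of R1 = {Price, Date, Qty} nor all of R2 = {Price, Date, OrderNo, ItemID}, so the common attributes are not a superkey of either fragment. The join is lossy.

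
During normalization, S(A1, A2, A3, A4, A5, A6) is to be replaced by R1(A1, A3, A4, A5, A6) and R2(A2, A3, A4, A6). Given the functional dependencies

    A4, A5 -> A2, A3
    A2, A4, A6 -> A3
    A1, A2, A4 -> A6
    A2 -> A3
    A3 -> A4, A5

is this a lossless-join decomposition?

Common attributes: R1 ∩ R2 = {A3, A4, A6}.
Closure of {A3, A4, A6}: A3 → A4, A5 applies, adding A5; A4, A5 → A2, A3 applies, adding A2. So (A3, A4, A6)⁺ = {A2, A3, A4, A5, A6}.
This closure contains every attribute of R2, so R1 ∩ R2 → R2. The join is lossless.

Yes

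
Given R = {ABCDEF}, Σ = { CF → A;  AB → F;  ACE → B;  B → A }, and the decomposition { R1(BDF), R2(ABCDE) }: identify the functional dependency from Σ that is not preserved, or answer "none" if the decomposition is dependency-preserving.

CF → A

Check CF → A: no single fragment contains all of {ACF}, and the restricted closure of {CF} across the fragments never reaches {A}.
AB → F is preserved.
ACE → B is preserved.
B → A is preserved.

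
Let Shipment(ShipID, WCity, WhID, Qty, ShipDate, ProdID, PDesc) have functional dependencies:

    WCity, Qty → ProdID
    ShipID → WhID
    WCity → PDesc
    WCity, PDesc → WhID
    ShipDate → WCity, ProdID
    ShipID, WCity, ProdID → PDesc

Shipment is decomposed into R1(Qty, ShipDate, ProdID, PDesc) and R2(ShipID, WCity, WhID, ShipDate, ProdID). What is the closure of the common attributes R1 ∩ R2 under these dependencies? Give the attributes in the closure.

WCity, WhID, ShipDate, ProdID, PDesc

R1 ∩ R2 = {ShipDate, ProdID}.
ShipDate → WCity, ProdID applies, adding WCity
WCity → PDesc applies, adding PDesc
WCity, PDesc → WhID applies, adding WhID
Closure: {WCity, WhID, ShipDate, ProdID, PDesc}.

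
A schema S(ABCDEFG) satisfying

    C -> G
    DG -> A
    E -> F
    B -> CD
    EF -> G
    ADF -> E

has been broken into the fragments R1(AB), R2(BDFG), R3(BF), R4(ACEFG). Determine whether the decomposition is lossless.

Chase test. Columns are ABCDEFG; row i has aⱼ where attribute j ∈ Ri, else bᵢⱼ.
Initial tableau (one row per fragment):
  row 1: a1 a2 b13 b14 b15 b16 b17
  row 2: b21 a2 b23 a4 b25 a6 a7
  row 3: b31 a2 b33 b34 b35 a6 b37
  row 4: a1 b42 a3 b44 a5 a6 a7
Rows 1 and 2 agree on B; apply B→CD and equate their CD entries.
Rows 1 and 3 agree on B; apply B→CD and equate their CD entries.
Rows 1 and 2 agree on C; apply C→G and equate their G entries.
Rows 1 and 3 agree on C; apply C→G and equate their G entries.
Rows 1 and 2 agree on DG; apply DG→A and equate their A entries.
Rows 1 and 3 agree on DG; apply DG→A and equate their A entries.
Rows 2 and 3 agree on ADF; apply ADF→E and equate their E entries.
No row becomes fully distinguished — the join is lossy.

No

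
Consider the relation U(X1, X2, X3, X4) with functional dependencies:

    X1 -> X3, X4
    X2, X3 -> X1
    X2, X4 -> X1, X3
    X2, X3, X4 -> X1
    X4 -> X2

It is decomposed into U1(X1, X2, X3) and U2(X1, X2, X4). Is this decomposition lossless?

Yes

Common attributes: U1 ∩ U2 = {X1, X2}.
Closure of {X1, X2}: X1 → X3, X4 applies, adding X3, X4. So (X1, X2)⁺ = {X1, X2, X3, X4}.
This closure contains every attribute of U1, so U1 ∩ U2 → U1. The join is lossless.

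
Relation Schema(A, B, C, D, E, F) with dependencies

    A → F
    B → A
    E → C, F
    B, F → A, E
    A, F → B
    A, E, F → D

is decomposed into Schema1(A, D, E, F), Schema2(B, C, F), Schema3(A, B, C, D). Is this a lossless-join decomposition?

Yes

Chase test. Columns are A, B, C, D, E, F; row i has aⱼ where attribute j ∈ Schemai, else bᵢⱼ.
Initial tableau (one row per fragment):
  row 1: a1 b12 b13 a4 a5 a6
  row 2: b21 a2 a3 b24 b25 a6
  row 3: a1 a2 a3 a4 b35 b36
Rows 1 and 3 agree on A; apply A→F and equate their F entries.
Rows 2 and 3 agree on B; apply B→A and equate their A entries.
Rows 2 and 3 agree on B, F; apply B, F→A, E and equate their A, E entries.
Rows 1 and 2 agree on A, F; apply A, F→B and equate their B entries.
Rows 2 and 3 agree on A, E, F; apply A, E, F→D and equate their D entries.
Rows 1 and 2 agree on B, F; apply B, F→A, E and equate their A, E entries.
Rows 1 and 2 agree on E; apply E→C, F and equate their C, F entries.
Row 1 is now all distinguished symbols — the join is lossless.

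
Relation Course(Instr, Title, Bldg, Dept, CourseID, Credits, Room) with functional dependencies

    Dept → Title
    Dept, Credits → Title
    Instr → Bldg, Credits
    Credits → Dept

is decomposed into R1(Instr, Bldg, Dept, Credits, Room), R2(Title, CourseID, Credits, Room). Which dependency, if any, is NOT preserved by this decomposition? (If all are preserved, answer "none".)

Dept → Title

Check Dept → Title: no single fragment contains all of {Title, Dept}, and the restricted closure of {Dept} across the fragments never reaches {Title}.
Dept, Credits → Title is preserved.
Instr → Bldg, Credits is preserved.
Credits → Dept is preserved.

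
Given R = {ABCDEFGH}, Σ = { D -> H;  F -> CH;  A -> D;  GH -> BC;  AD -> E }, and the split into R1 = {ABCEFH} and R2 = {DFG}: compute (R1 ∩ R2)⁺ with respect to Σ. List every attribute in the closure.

CFH

R1 ∩ R2 = {F}.
F → CH applies, adding CH
Closure: {CFH}.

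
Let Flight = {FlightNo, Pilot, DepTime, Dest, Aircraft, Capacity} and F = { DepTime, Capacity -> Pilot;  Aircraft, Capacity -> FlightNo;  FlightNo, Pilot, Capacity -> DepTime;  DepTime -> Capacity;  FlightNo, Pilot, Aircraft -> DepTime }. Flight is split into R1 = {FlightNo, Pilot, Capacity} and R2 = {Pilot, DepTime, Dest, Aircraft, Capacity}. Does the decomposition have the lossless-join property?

Common attributes: R1 ∩ R2 = {Pilot, Capacity}.
No dependency enlarges {Pilot, Capacity}, so (Pilot, Capacity)⁺ = {Pilot, Capacity}.
The closure contains neither all of R1 = {FlightNo, Pilot, Capacity} nor all of R2 = {Pilot, DepTime, Dest, Aircraft, Capacity}, so the common attributes are not a superkey of either fragment. The join is lossy.

No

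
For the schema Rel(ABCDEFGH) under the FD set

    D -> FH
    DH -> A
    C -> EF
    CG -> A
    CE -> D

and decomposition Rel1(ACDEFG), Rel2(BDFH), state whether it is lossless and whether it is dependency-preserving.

Lossless test: (DF)⁺ = {ADFH}, which is a superkey of neither fragment — lossy.
Dependency preservation: DH → A is not contained in any single fragment, but the restricted closure of its left-hand side across the fragments still reaches the right-hand side; the remaining FDs each lie inside some fragment. All dependencies are preserved.

lossy but dependency-preserving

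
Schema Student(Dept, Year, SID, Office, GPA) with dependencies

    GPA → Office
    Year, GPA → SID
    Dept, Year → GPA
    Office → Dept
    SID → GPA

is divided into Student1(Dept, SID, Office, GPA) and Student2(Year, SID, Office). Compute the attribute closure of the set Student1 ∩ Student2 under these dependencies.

Dept, SID, Office, GPA

Student1 ∩ Student2 = {SID, Office}.
Office → Dept applies, adding Dept
SID → GPA applies, adding GPA
Closure: {Dept, SID, Office, GPA}.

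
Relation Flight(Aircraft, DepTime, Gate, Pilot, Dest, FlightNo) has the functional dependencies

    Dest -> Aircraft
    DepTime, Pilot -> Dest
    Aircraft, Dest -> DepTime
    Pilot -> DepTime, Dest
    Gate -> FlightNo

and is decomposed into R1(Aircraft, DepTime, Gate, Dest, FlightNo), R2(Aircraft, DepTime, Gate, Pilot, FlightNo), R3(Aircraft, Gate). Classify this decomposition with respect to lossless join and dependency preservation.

Lossless test (chase): Rows 1 and 3 agree on Gate; apply Gate→FlightNo and equate their FlightNo entries. No row becomes fully distinguished — the join is lossy.
Dependency preservation: the restricted closure of {DepTime, Pilot} across the fragments never reaches {Dest}, so DepTime, Pilot → Dest cannot be enforced without a join — not preserved.

lossy and not dependency-preserving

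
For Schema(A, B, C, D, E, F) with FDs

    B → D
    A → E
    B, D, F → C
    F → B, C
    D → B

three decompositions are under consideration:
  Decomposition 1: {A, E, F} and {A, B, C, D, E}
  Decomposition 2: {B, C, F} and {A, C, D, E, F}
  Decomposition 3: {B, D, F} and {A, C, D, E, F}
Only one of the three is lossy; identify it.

Decomposition 1: common = {A, E}, closure = {A, E} → lossy.
Decomposition 2: common = {C, F}, closure = {B, C, D, F} → lossless.
Decomposition 3: common = {D, F}, closure = {B, C, D, F} → lossless.

Decomposition 1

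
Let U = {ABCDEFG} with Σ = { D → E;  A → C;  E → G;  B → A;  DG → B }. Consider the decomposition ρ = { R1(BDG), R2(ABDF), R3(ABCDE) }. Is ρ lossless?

Chase test. Columns are ABCDEFG; row i has aⱼ where attribute j ∈ Ri, else bᵢⱼ.
Initial tableau (one row per fragment):
  row 1: b11 a2 b13 a4 b15 b16 a7
  row 2: a1 a2 b23 a4 b25 a6 b27
  row 3: a1 a2 a3 a4 a5 b36 b37
Rows 1 and 2 agree on D; apply D→E and equate their E entries.
Rows 1 and 3 agree on D; apply D→E and equate their E entries.
Rows 2 and 3 agree on A; apply A→C and equate their C entries.
Rows 1 and 2 agree on E; apply E→G and equate their G entries.
Rows 1 and 3 agree on E; apply E→G and equate their G entries.
Rows 1 and 2 agree on B; apply B→A and equate their A entries.
Rows 1 and 2 agree on A; apply A→C and equate their C entries.
Row 2 is now all distinguished symbols — the join is lossless.

Yes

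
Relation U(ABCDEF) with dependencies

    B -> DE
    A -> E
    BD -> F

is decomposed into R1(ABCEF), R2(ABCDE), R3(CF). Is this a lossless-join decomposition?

Chase test. Columns are ABCDEF; row i has aⱼ where attribute j ∈ Ri, else bᵢⱼ.
Initial tableau (one row per fragment):
  row 1: a1 a2 a3 b14 a5 a6
  row 2: a1 a2 a3 a4 a5 b26
  row 3: b31 b32 a3 b34 b35 a6
Rows 1 and 2 agree on B; apply B→DE and equate their DE entries.
Rows 1 and 2 agree on BD; apply BD→F and equate their F entries.
Row 1 is now all distinguished symbols — the join is lossless.

Yes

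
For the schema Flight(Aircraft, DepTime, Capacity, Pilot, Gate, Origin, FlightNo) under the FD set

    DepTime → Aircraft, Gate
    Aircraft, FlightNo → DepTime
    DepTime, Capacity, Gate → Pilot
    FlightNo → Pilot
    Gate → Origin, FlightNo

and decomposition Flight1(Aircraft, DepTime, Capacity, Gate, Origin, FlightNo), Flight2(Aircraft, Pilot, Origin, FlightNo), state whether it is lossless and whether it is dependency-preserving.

Lossless test: (Aircraft, Origin, FlightNo)⁺ = {Aircraft, DepTime, Pilot, Gate, Origin, FlightNo}, which contains all of one fragment — lossless.
Dependency preservation: DepTime, Capacity, Gate → Pilot is not contained in any single fragment, but the restricted closure of its left-hand side across the fragments still reaches the right-hand side; the remaining FDs each lie inside some fragment. All dependencies are preserved.

lossless and dependency-preserving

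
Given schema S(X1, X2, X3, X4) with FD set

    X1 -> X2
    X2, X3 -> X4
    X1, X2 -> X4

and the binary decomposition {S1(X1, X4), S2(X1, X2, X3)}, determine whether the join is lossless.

Common attributes: S1 ∩ S2 = {X1}.
Closure of {X1}: X1 → X2 applies, adding X2; X1, X2 → X4 applies, adding X4. So (X1)⁺ = {X1, X2, X4}.
This closure contains every attribute of S1, so S1 ∩ S2 → S1. The join is lossless.

Yes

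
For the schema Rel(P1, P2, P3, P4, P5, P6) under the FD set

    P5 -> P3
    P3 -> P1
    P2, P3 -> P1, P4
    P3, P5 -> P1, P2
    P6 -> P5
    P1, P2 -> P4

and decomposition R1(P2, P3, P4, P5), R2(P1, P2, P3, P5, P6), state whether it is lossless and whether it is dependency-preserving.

Lossless test: (P2, P3, P5)⁺ = {P1, P2, P3, P4, P5}, which contains all of one fragment — lossless.
Dependency preservation: the restricted closure of {P1, P2} across the fragments never reaches {P4}, so P1, P2 → P4 cannot be enforced without a join — not preserved.

lossless but not dependency-preserving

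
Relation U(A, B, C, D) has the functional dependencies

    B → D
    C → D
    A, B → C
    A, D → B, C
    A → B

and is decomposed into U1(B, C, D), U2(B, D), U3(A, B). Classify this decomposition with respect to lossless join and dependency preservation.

lossy and not dependency-preserving

Lossless test (chase): Rows 1 and 3 agree on B; apply B→D and equate their D entries. No row becomes fully distinguished — the join is lossy.
Dependency preservation: the restricted closure of {A, B} across the fragments never reaches {C}, so A, B → C cannot be enforced without a join — not preserved.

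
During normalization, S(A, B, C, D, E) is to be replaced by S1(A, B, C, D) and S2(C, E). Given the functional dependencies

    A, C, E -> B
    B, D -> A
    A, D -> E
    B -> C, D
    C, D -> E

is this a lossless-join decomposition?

Common attributes: S1 ∩ S2 = {C}.
No dependency enlarges {C}, so (C)⁺ = {C}.
The closure contains neither all of S1 = {A, B, C, D} nor all of S2 = {C, E}, so the common attributes are not a superkey of either fragment. The join is lossy.

No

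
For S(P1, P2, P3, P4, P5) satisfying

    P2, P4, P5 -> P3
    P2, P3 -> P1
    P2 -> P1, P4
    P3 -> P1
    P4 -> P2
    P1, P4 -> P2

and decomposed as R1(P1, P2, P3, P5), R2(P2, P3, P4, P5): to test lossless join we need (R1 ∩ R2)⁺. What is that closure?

P1, P2, P3, P4, P5

R1 ∩ R2 = {P2, P3, P5}.
P2, P3 → P1 applies, adding P1
P2 → P1, P4 applies, adding P4
Closure: {P1, P2, P3, P4, P5}.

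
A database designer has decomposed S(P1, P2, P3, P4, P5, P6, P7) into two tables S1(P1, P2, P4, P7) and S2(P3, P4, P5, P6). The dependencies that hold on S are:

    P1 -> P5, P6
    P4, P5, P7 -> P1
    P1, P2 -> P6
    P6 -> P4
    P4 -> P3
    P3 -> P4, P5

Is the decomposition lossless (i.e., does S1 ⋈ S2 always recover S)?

Common attributes: S1 ∩ S2 = {P4}.
Closure of {P4}: P4 → P3 applies, adding P3; P3 → P4, P5 applies, adding P5. So (P4)⁺ = {P3, P4, P5}.
The closure contains neither all of S1 = {P1, P2, P4, P7} nor all of S2 = {P3, P4, P5, P6}, so the common attributes are not a superkey of either fragment. The join is lossy.

No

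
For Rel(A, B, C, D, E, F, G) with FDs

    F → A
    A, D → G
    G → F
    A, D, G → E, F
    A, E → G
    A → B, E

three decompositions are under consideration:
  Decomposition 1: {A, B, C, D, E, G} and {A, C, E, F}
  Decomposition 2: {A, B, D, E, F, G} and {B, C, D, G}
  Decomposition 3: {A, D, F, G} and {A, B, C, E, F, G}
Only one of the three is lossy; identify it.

Decomposition 3

Decomposition 1: common = {A, C, E}, closure = {A, B, C, E, F, G} → lossless.
Decomposition 2: common = {B, D, G}, closure = {A, B, D, E, F, G} → lossless.
Decomposition 3: common = {A, F, G}, closure = {A, B, E, F, G} → lossy.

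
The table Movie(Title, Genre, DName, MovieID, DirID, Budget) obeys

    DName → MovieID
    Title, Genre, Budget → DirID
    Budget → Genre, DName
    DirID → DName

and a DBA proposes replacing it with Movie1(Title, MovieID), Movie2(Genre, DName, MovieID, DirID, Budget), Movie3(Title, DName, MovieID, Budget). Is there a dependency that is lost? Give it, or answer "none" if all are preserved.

Check Title, Genre, Budget → DirID: no single fragment contains all of {Title, Genre, DirID, Budget}, and the restricted closure of {Title, Genre, Budget} across the fragments never reaches {DirID}.
DName → MovieID is preserved.
Budget → Genre, DName is preserved.
DirID → DName is preserved.

Title, Genre, Budget → DirID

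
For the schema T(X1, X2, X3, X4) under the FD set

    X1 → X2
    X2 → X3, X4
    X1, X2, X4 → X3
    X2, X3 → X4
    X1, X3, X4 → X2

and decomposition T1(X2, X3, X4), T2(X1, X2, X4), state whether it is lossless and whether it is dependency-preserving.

lossless and dependency-preserving

Lossless test: (X2, X4)⁺ = {X2, X3, X4}, which contains all of one fragment — lossless.
Dependency preservation: X1, X2, X4 → X3; X1, X3, X4 → X2 are not contained in any single fragment, but the restricted closure of each left-hand side across the fragments still reaches the right-hand side; the remaining FDs each lie inside some fragment. All dependencies are preserved.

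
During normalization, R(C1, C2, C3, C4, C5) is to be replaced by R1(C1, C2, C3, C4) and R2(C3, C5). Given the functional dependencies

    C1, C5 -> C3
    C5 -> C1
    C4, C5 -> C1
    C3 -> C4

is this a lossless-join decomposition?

No

Common attributes: R1 ∩ R2 = {C3}.
Closure of {C3}: C3 → C4 applies, adding C4. So (C3)⁺ = {C3, C4}.
The closure contains neither all of R1 = {C1, C2, C3, C4} nor all of R2 = {C3, C5}, so the common attributes are not a superkey of either fragment. The join is lossy.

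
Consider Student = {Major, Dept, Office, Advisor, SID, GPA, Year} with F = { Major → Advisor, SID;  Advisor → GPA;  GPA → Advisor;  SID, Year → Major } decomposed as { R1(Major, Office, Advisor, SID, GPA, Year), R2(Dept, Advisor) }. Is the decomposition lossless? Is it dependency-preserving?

lossy but dependency-preserving

Lossless test: (Advisor)⁺ = {Advisor, GPA}, which is a superkey of neither fragment — lossy.
Dependency preservation: every FD's attributes lie within a single fragment, so each can be enforced locally — preserved.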